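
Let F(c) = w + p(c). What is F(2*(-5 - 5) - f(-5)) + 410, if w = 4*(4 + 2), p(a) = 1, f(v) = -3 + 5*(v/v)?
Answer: 435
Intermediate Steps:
f(v) = 2 (f(v) = -3 + 5*1 = -3 + 5 = 2)
w = 24 (w = 4*6 = 24)
F(c) = 25 (F(c) = 24 + 1 = 25)
F(2*(-5 - 5) - f(-5)) + 410 = 25 + 410 = 435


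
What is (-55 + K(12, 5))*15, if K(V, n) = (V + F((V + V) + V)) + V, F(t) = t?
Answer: 75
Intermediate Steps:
K(V, n) = 5*V (K(V, n) = (V + ((V + V) + V)) + V = (V + (2*V + V)) + V = (V + 3*V) + V = 4*V + V = 5*V)
(-55 + K(12, 5))*15 = (-55 + 5*12)*15 = (-55 + 60)*15 = 5*15 = 75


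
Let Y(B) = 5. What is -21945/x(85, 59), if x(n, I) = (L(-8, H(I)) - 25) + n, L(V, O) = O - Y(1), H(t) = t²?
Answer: -21945/3536 ≈ -6.2062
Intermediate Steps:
L(V, O) = -5 + O (L(V, O) = O - 1*5 = O - 5 = -5 + O)
x(n, I) = -30 + n + I² (x(n, I) = ((-5 + I²) - 25) + n = (-30 + I²) + n = -30 + n + I²)
-21945/x(85, 59) = -21945/(-30 + 85 + 59²) = -21945/(-30 + 85 + 3481) = -21945/3536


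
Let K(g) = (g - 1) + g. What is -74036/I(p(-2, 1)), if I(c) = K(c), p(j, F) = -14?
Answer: 74036/29 ≈ 2553.0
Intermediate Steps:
K(g) = -1 + 2*g (K(g) = (-1 + g) + g = -1 + 2*g)
I(c) = -1 + 2*c
-74036/I(p(-2, 1)) = -74036/(-1 + 2*(-14)) = -74036/(-1 - 28) = -74036/(-29) = -74036*(-1/29) = 74036/29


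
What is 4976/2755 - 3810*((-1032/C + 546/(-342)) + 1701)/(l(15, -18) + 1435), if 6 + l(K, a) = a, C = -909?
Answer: -1802119733564/392617805 ≈ -4590.0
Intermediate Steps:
l(K, a) = -6 + a
4976/2755 - 3810*((-1032/C + 546/(-342)) + 1701)/(l(15, -18) + 1435) = 4976/2755 - 3810*((-1032/(-909) + 546/(-342)) + 1701)/((-6 - 18) + 1435) = 4976*(1/2755) - 3810*((-1032*(-1/909) + 546*(-1/342)) + 1701)/(-24 + 1435) = 4976/2755 - 3810/(1411/((344/303 - 91/57) + 1701)) = 4976/2755 - 3810/(1411/(-885/1919 + 1701)) = 4976/2755 - 3810/(1411/(3263334/1919)) = 4976/2755 - 3810/(1411*(1919/3263334)) = 4976/2755 - 3810/2707709/3263334 = 4976/2755 - 3810*3263334/2707709 = 4976/2755 - 12433302540/2707709 = -1802119733564/392617805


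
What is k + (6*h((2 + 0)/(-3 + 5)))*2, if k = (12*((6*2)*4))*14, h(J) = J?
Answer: 8076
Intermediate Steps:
k = 8064 (k = (12*(12*4))*14 = (12*48)*14 = 576*14 = 8064)
k + (6*h((2 + 0)/(-3 + 5)))*2 = 8064 + (6*((2 + 0)/(-3 + 5)))*2 = 8064 + (6*(2/2))*2 = 8064 + (6*(2*(½)))*2 = 8064 + (6*1)*2 = 8064 + 6*2 = 8064 + 12 = 8076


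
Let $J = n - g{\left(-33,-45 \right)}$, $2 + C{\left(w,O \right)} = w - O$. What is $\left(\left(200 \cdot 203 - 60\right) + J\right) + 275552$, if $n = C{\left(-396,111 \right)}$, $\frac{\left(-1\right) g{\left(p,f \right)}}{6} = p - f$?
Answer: $315655$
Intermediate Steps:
$g{\left(p,f \right)} = - 6 p + 6 f$ ($g{\left(p,f \right)} = - 6 \left(p - f\right) = - 6 p + 6 f$)
$C{\left(w,O \right)} = -2 + w - O$ ($C{\left(w,O \right)} = -2 - \left(O - w\right) = -2 + w - O$)
$n = -509$ ($n = -2 - 396 - 111 = -509$)
$J = -437$ ($J = -509 - \left(\left(-6\right) \left(-33\right) + 6 \left(-45\right)\right) = -509 - \left(198 - 270\right) = -509 - -72 = -509 + 72 = -437$)
$\left(\left(200 \cdot 203 - 60\right) + J\right) + 275552 = \left(\left(200 \cdot 203 - 60\right) - 437\right) + 275552 = \left(\left(40600 - 60\right) - 437\right) + 275552 = \left(40540 - 437\right) + 275552 = 40103 + 275552 = 315655$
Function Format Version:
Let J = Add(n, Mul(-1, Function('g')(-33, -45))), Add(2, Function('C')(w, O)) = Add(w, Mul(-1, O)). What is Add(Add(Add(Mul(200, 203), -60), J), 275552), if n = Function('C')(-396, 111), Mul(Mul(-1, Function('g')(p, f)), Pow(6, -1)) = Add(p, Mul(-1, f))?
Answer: 315655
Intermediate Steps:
Function('g')(p, f) = Add(Mul(-6, p), Mul(6, f)) (Function('g')(p, f) = Mul(-6, Add(p, Mul(-1, f))) = Add(Mul(-6, p), Mul(6, f)))
Function('C')(w, O) = Add(-2, w, Mul(-1, O)) (Function('C')(w, O) = Add(-2, Add(w, Mul(-1, O))) = Add(-2, w, Mul(-1, O)))
n = -509 (n = Add(-2, -396, Mul(-1, 111)) = Add(-2, -396, -111) = -509)
J = -437 (J = Add(-509, Mul(-1, Add(Mul(-6, -33), Mul(6, -45)))) = Add(-509, Mul(-1, Add(198, -270))) = Add(-509, Mul(-1, -72)) = Add(-509, 72) = -437)
Add(Add(Add(Mul(200, 203), -60), J), 275552) = Add(Add(Add(Mul(200, 203), -60), -437), 275552) = Add(Add(Add(40600, -60), -437), 275552) = Add(Add(40540, -437), 275552) = Add(40103, 275552) = 315655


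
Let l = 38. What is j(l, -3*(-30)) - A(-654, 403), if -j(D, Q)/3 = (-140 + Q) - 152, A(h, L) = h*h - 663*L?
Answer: -159921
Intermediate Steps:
A(h, L) = h**2 - 663*L
j(D, Q) = 876 - 3*Q (j(D, Q) = -3*((-140 + Q) - 152) = -3*(-292 + Q) = 876 - 3*Q)
j(l, -3*(-30)) - A(-654, 403) = (876 - (-9)*(-30)) - ((-654)**2 - 663*403) = (876 - 3*90) - (427716 - 267189) = (876 - 270) - 1*160527 = 606 - 160527 = -159921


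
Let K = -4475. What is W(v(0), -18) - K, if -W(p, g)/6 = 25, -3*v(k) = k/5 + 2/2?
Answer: 4325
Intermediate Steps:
v(k) = -1/3 - k/15 (v(k) = -(k/5 + 2/2)/3 = -(k*(1/5) + 2*(1/2))/3 = -(k/5 + 1)/3 = -(1 + k/5)/3 = -1/3 - k/15)
W(p, g) = -150 (W(p, g) = -6*25 = -150)
W(v(0), -18) - K = -150 - 1*(-4475) = -150 + 4475 = 4325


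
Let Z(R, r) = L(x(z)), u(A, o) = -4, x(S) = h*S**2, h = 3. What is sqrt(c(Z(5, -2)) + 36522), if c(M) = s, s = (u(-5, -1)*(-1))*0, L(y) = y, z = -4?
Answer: 3*sqrt(4058) ≈ 191.11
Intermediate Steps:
x(S) = 3*S**2
Z(R, r) = 48 (Z(R, r) = 3*(-4)**2 = 3*16 = 48)
s = 0 (s = -4*(-1)*0 = 4*0 = 0)
c(M) = 0
sqrt(c(Z(5, -2)) + 36522) = sqrt(0 + 36522) = sqrt(36522) = 3*sqrt(4058)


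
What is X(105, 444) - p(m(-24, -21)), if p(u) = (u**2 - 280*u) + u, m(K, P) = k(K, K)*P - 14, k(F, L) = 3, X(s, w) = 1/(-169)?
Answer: -4632629/169 ≈ -27412.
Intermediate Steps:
X(s, w) = -1/169
m(K, P) = -14 + 3*P (m(K, P) = 3*P - 14 = -14 + 3*P)
p(u) = u**2 - 279*u
X(105, 444) - p(m(-24, -21)) = -1/169 - (-14 + 3*(-21))*(-279 + (-14 + 3*(-21))) = -1/169 - (-14 - 63)*(-279 + (-14 - 63)) = -1/169 - (-77)*(-279 - 77) = -1/169 - (-77)*(-356) = -1/169 - 1*27412 = -1/169 - 27412 = -4632629/169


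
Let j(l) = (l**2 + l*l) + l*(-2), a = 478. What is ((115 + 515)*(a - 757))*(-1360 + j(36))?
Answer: -203893200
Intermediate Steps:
j(l) = -2*l + 2*l**2 (j(l) = (l**2 + l**2) - 2*l = 2*l**2 - 2*l = -2*l + 2*l**2)
((115 + 515)*(a - 757))*(-1360 + j(36)) = ((115 + 515)*(478 - 757))*(-1360 + 2*36*(-1 + 36)) = (630*(-279))*(-1360 + 2*36*35) = -175770*(-1360 + 2520) = -175770*1160 = -203893200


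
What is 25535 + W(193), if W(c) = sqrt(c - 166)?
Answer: 25535 + 3*sqrt(3) ≈ 25540.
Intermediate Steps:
W(c) = sqrt(-166 + c)
25535 + W(193) = 25535 + sqrt(-166 + 193) = 25535 + sqrt(27) = 25535 + 3*sqrt(3)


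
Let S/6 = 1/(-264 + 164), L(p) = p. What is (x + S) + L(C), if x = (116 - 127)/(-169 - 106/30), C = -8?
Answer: -517357/64700 ≈ -7.9962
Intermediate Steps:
S = -3/50 (S = 6/(-264 + 164) = 6/(-100) = 6*(-1/100) = -3/50 ≈ -0.060000)
x = 165/2588 (x = -11/(-169 - 106*1/30) = -11/(-169 - 53/15) = -11/(-2588/15) = -11*(-15/2588) = 165/2588 ≈ 0.063756)
(x + S) + L(C) = (165/2588 - 3/50) - 8 = 243/64700 - 8 = -517357/64700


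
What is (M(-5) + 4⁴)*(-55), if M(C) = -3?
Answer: -13915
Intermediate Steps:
(M(-5) + 4⁴)*(-55) = (-3 + 4⁴)*(-55) = (-3 + 256)*(-55) = 253*(-55) = -13915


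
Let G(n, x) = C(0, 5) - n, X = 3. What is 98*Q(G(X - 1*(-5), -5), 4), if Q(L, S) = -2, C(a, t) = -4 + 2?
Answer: -196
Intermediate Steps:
C(a, t) = -2
G(n, x) = -2 - n
98*Q(G(X - 1*(-5), -5), 4) = 98*(-2) = -196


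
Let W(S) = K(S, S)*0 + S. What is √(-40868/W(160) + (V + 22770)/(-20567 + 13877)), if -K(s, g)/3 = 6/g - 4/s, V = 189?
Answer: I*√5149076690/4460 ≈ 16.089*I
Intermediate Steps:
K(s, g) = -18/g + 12/s (K(s, g) = -3*(6/g - 4/s) = -3*(-4/s + 6/g) = -18/g + 12/s)
W(S) = S (W(S) = (-18/S + 12/S)*0 + S = -6/S*0 + S = 0 + S = S)
√(-40868/W(160) + (V + 22770)/(-20567 + 13877)) = √(-40868/160 + (189 + 22770)/(-20567 + 13877)) = √(-40868*1/160 + 22959/(-6690)) = √(-10217/40 + 22959*(-1/6690)) = √(-10217/40 - 7653/2230) = √(-2309003/8920) = I*√5149076690/4460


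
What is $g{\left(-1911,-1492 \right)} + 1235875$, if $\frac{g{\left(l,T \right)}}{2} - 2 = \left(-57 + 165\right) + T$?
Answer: $1233111$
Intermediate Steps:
$g{\left(l,T \right)} = 220 + 2 T$ ($g{\left(l,T \right)} = 4 + 2 \left(\left(-57 + 165\right) + T\right) = 4 + 2 \left(108 + T\right) = 4 + \left(216 + 2 T\right) = 220 + 2 T$)
$g{\left(-1911,-1492 \right)} + 1235875 = \left(220 + 2 \left(-1492\right)\right) + 1235875 = \left(220 - 2984\right) + 1235875 = -2764 + 1235875 = 1233111$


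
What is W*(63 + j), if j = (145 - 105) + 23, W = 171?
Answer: 21546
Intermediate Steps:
j = 63 (j = 40 + 23 = 63)
W*(63 + j) = 171*(63 + 63) = 171*126 = 21546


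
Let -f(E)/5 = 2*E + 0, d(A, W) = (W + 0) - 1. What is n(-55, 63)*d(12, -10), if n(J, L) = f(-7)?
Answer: -770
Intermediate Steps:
d(A, W) = -1 + W (d(A, W) = W - 1 = -1 + W)
f(E) = -10*E (f(E) = -5*(2*E + 0) = -10*E)
n(J, L) = 70 (n(J, L) = -10*(-7) = 70)
n(-55, 63)*d(12, -10) = 70*(-1 - 10) = 70*(-11) = -770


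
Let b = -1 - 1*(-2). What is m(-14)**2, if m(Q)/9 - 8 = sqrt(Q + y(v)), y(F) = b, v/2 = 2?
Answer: 4131 + 1296*I*sqrt(13) ≈ 4131.0 + 4672.8*I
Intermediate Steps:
v = 4 (v = 2*2 = 4)
b = 1 (b = -1 + 2 = 1)
y(F) = 1
m(Q) = 72 + 9*sqrt(1 + Q) (m(Q) = 72 + 9*sqrt(Q + 1) = 72 + 9*sqrt(1 + Q))
m(-14)**2 = (72 + 9*sqrt(1 - 14))**2 = (72 + 9*sqrt(-13))**2 = (72 + 9*(I*sqrt(13)))**2 = (72 + 9*I*sqrt(13))**2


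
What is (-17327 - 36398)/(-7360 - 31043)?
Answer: 53725/38403 ≈ 1.3990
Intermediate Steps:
(-17327 - 36398)/(-7360 - 31043) = -53725/(-38403) = -53725*(-1/38403) = 53725/38403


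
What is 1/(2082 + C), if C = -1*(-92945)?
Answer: 1/95027 ≈ 1.0523e-5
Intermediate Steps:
C = 92945
1/(2082 + C) = 1/(2082 + 92945) = 1/95027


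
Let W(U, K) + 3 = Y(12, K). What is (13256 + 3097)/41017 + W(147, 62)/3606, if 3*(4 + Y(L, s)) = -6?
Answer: 19533255/49302434 ≈ 0.39619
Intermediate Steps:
Y(L, s) = -6 (Y(L, s) = -4 + (⅓)*(-6) = -4 - 2 = -6)
W(U, K) = -9 (W(U, K) = -3 - 6 = -9)
(13256 + 3097)/41017 + W(147, 62)/3606 = (13256 + 3097)/41017 - 9/3606 = 16353*(1/41017) - 9*1/3606 = 16353/41017 - 3/1202 = 19533255/49302434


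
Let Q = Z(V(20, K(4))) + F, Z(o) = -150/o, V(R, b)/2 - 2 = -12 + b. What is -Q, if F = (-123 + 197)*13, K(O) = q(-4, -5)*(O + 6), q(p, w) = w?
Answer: -3853/4 ≈ -963.25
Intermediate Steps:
K(O) = -30 - 5*O (K(O) = -5*(O + 6) = -5*(6 + O) = -30 - 5*O)
V(R, b) = -20 + 2*b (V(R, b) = 4 + 2*(-12 + b) = 4 + (-24 + 2*b) = -20 + 2*b)
F = 962 (F = 74*13 = 962)
Q = 3853/4 (Q = -150/(-20 + 2*(-30 - 5*4)) + 962 = -150/(-20 + 2*(-30 - 20)) + 962 = -150/(-20 + 2*(-50)) + 962 = -150/(-20 - 100) + 962 = -150/(-120) + 962 = -150*(-1/120) + 962 = 5/4 + 962 = 3853/4 ≈ 963.25)
-Q = -1*3853/4 = -3853/4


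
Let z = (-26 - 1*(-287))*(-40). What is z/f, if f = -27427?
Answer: 10440/27427 ≈ 0.38065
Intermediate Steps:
z = -10440 (z = (-26 + 287)*(-40) = 261*(-40) = -10440)
z/f = -10440/(-27427) = -10440*(-1/27427) = 10440/27427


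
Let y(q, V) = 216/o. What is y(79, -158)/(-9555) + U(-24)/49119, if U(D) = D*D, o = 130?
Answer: 5594196/484231475 ≈ 0.011553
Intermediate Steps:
U(D) = D²
y(q, V) = 108/65 (y(q, V) = 216/130 = 216*(1/130) = 108/65)
y(79, -158)/(-9555) + U(-24)/49119 = (108/65)/(-9555) + (-24)²/49119 = (108/65)*(-1/9555) + 576*(1/49119) = -36/207025 + 192/16373 = 5594196/484231475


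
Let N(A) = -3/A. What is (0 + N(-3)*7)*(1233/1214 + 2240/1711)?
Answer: 33803161/2077154 ≈ 16.274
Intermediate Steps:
(0 + N(-3)*7)*(1233/1214 + 2240/1711) = (0 - 3/(-3)*7)*(1233/1214 + 2240/1711) = (0 - 3*(-1/3)*7)*(1233*(1/1214) + 2240*(1/1711)) = (0 + 1*7)*(1233/1214 + 2240/1711) = (0 + 7)*(4829023/2077154) = 7*(4829023/2077154) = 33803161/2077154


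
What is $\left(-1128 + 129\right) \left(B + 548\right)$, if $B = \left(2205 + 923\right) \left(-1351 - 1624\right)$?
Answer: $9295946748$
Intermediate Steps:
$B = -9305800$ ($B = 3128 \left(-2975\right) = -9305800$)
$\left(-1128 + 129\right) \left(B + 548\right) = \left(-1128 + 129\right) \left(-9305800 + 548\right) = \left(-999\right) \left(-9305252\right) = 9295946748$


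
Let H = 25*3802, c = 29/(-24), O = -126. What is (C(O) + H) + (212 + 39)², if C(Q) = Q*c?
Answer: 632813/4 ≈ 1.5820e+5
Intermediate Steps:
c = -29/24 (c = 29*(-1/24) = -29/24 ≈ -1.2083)
H = 95050
C(Q) = -29*Q/24 (C(Q) = Q*(-29/24) = -29*Q/24)
(C(O) + H) + (212 + 39)² = (-29/24*(-126) + 95050) + (212 + 39)² = (609/4 + 95050) + 251² = 380809/4 + 63001 = 632813/4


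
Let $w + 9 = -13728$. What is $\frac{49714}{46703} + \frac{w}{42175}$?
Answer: $\frac{6037879}{8173025} \approx 0.73876$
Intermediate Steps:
$w = -13737$ ($w = -9 - 13728 = -13737$)
$\frac{49714}{46703} + \frac{w}{42175} = \frac{49714}{46703} - \frac{13737}{42175} = 49714 \cdot \frac{1}{46703} - \frac{57}{175} = \frac{49714}{46703} - \frac{57}{175} = \frac{6037879}{8173025}$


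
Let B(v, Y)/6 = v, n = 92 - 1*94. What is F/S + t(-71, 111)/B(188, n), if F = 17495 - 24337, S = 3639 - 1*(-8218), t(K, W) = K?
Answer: -8559623/13374696 ≈ -0.63999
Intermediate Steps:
n = -2 (n = 92 - 94 = -2)
S = 11857 (S = 3639 + 8218 = 11857)
B(v, Y) = 6*v
F = -6842
F/S + t(-71, 111)/B(188, n) = -6842/11857 - 71/(6*188) = -6842*1/11857 - 71/1128 = -6842/11857 - 71*1/1128 = -6842/11857 - 71/1128 = -8559623/13374696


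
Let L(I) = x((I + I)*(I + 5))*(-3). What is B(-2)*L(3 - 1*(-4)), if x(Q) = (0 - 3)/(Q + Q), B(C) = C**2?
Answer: 3/28 ≈ 0.10714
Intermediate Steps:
x(Q) = -3/(2*Q) (x(Q) = -3*1/(2*Q) = -3/(2*Q))
L(I) = 9/(4*I*(5 + I)) (L(I) = -3*1/((I + 5)*(I + I))/2*(-3) = -3*1/(2*I*(5 + I))/2*(-3) = -3/(4*I*(5 + I))*(-3) = 9/(4*I*(5 + I)))
B(-2)*L(3 - 1*(-4)) = (-2)**2*(9/(4*(3 - 1*(-4))*(5 + (3 - 1*(-4))))) = 4*(9/(4*(3 + 4)*(5 + (3 + 4)))) = 4*((9/4)/(7*(5 + 7))) = 4*((9/4)*(1/7)/12) = 4*((9/4)*(1/7)*(1/12)) = 4*(3/112) = 3/28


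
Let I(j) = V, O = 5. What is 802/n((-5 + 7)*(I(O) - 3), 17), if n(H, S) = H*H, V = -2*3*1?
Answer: 401/162 ≈ 2.4753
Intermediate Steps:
V = -6 (V = -6*1 = -6)
I(j) = -6
n(H, S) = H**2
802/n((-5 + 7)*(I(O) - 3), 17) = 802/(((-5 + 7)*(-6 - 3))**2) = 802/((2*(-9))**2) = 802/((-18)**2) = 802/324 = 802*(1/324) = 401/162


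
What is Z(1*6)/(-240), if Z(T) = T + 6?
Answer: -1/20 ≈ -0.050000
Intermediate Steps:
Z(T) = 6 + T
Z(1*6)/(-240) = (6 + 1*6)/(-240) = (6 + 6)*(-1/240) = 12*(-1/240) = -1/20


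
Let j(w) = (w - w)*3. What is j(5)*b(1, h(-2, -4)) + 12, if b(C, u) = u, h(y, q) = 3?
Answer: 12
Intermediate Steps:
j(w) = 0 (j(w) = 0*3 = 0)
j(5)*b(1, h(-2, -4)) + 12 = 0*3 + 12 = 0 + 12 = 12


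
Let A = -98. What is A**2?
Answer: 9604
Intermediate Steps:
A**2 = (-98)**2 = 9604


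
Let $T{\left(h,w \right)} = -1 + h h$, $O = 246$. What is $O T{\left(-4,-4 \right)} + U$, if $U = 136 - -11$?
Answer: $3837$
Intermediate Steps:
$U = 147$ ($U = 136 + 11 = 147$)
$T{\left(h,w \right)} = -1 + h^{2}$
$O T{\left(-4,-4 \right)} + U = 246 \left(-1 + \left(-4\right)^{2}\right) + 147 = 246 \left(-1 + 16\right) + 147 = 246 \cdot 15 + 147 = 3690 + 147 = 3837$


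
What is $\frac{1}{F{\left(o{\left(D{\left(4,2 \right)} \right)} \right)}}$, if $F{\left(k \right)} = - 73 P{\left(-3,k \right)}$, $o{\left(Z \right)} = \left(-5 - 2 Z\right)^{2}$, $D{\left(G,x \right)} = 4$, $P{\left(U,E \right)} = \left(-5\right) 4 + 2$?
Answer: $\frac{1}{1314} \approx 0.00076103$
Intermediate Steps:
$P{\left(U,E \right)} = -18$ ($P{\left(U,E \right)} = -20 + 2 = -18$)
$F{\left(k \right)} = 1314$ ($F{\left(k \right)} = \left(-73\right) \left(-18\right) = 1314$)
$\frac{1}{F{\left(o{\left(D{\left(4,2 \right)} \right)} \right)}} = \frac{1}{1314}$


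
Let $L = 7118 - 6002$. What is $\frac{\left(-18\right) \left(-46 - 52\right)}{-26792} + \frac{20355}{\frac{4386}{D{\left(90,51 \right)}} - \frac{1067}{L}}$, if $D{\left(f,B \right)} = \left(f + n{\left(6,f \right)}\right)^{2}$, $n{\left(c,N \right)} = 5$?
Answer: $- \frac{1373182675191459}{31714353502} \approx -43298.0$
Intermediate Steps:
$L = 1116$
$D{\left(f,B \right)} = \left(5 + f\right)^{2}$ ($D{\left(f,B \right)} = \left(f + 5\right)^{2} = \left(5 + f\right)^{2}$)
$\frac{\left(-18\right) \left(-46 - 52\right)}{-26792} + \frac{20355}{\frac{4386}{D{\left(90,51 \right)}} - \frac{1067}{L}} = \frac{\left(-18\right) \left(-46 - 52\right)}{-26792} + \frac{20355}{\frac{4386}{\left(5 + 90\right)^{2}} - \frac{1067}{1116}} = \left(-18\right) \left(-98\right) \left(- \frac{1}{26792}\right) + \frac{20355}{\frac{4386}{95^{2}} - \frac{1067}{1116}} = 1764 \left(- \frac{1}{26792}\right) + \frac{20355}{\frac{4386}{9025} - \frac{1067}{1116}} = - \frac{441}{6698} + \frac{20355}{4386 \cdot \frac{1}{9025} - \frac{1067}{1116}} = - \frac{441}{6698} + \frac{20355}{\frac{4386}{9025} - \frac{1067}{1116}} = - \frac{441}{6698} + \frac{20355}{- \frac{4734899}{10071900}} = - \frac{441}{6698} + 20355 \left(- \frac{10071900}{4734899}\right) = - \frac{441}{6698} - \frac{205013524500}{4734899} = - \frac{1373182675191459}{31714353502}$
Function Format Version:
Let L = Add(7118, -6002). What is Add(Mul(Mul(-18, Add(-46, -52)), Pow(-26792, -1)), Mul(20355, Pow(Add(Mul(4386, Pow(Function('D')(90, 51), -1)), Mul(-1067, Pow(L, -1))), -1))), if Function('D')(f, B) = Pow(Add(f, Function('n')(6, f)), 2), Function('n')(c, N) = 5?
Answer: Rational(-1373182675191459, 31714353502) ≈ -43298.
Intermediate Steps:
L = 1116
Function('D')(f, B) = Pow(Add(5, f), 2) (Function('D')(f, B) = Pow(Add(f, 5), 2) = Pow(Add(5, f), 2))
Add(Mul(Mul(-18, Add(-46, -52)), Pow(-26792, -1)), Mul(20355, Pow(Add(Mul(4386, Pow(Function('D')(90, 51), -1)), Mul(-1067, Pow(L, -1))), -1))) = Add(Mul(Mul(-18, Add(-46, -52)), Pow(-26792, -1)), Mul(20355, Pow(Add(Mul(4386, Pow(Pow(Add(5, 90), 2), -1)), Mul(-1067, Pow(1116, -1))), -1))) = Add(Mul(Mul(-18, -98), Rational(-1, 26792)), Mul(20355, Pow(Add(Mul(4386, Pow(Pow(95, 2), -1)), Mul(-1067, Rational(1, 1116))), -1))) = Add(Mul(1764, Rational(-1, 26792)), Mul(20355, Pow(Add(Mul(4386, Pow(9025, -1)), Rational(-1067, 1116)), -1))) = Add(Rational(-441, 6698), Mul(20355, Pow(Add(Mul(4386, Rational(1, 9025)), Rational(-1067, 1116)), -1))) = Add(Rational(-441, 6698), Mul(20355, Pow(Add(Rational(4386, 9025), Rational(-1067, 1116)), -1))) = Add(Rational(-441, 6698), Mul(20355, Pow(Rational(-4734899, 10071900), -1))) = Add(Rational(-441, 6698), Mul(20355, Rational(-10071900, 4734899))) = Add(Rational(-441, 6698), Rational(-205013524500, 4734899)) = Rational(-1373182675191459, 31714353502)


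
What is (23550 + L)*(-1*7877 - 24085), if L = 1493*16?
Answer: -1516213356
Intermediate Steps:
L = 23888
(23550 + L)*(-1*7877 - 24085) = (23550 + 23888)*(-1*7877 - 24085) = 47438*(-7877 - 24085) = 47438*(-31962) = -1516213356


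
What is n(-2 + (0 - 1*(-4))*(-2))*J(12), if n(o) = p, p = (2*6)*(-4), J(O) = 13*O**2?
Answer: -89856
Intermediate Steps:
p = -48 (p = 12*(-4) = -48)
n(o) = -48
n(-2 + (0 - 1*(-4))*(-2))*J(12) = -624*12**2 = -624*144 = -48*1872 = -89856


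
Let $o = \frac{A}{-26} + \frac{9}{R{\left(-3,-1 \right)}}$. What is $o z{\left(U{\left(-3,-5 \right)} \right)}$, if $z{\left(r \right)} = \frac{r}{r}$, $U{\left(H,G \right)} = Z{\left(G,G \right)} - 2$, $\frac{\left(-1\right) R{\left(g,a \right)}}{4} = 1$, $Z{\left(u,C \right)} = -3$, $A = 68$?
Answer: $- \frac{253}{52} \approx -4.8654$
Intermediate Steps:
$R{\left(g,a \right)} = -4$ ($R{\left(g,a \right)} = \left(-4\right) 1 = -4$)
$U{\left(H,G \right)} = -5$ ($U{\left(H,G \right)} = -3 - 2 = -5$)
$o = - \frac{253}{52}$ ($o = \frac{68}{-26} + \frac{9}{-4} = 68 \left(- \frac{1}{26}\right) + 9 \left(- \frac{1}{4}\right) = - \frac{34}{13} - \frac{9}{4} = - \frac{253}{52} \approx -4.8654$)
$z{\left(r \right)} = 1$
$o z{\left(U{\left(-3,-5 \right)} \right)} = \left(- \frac{253}{52}\right) 1 = - \frac{253}{52}$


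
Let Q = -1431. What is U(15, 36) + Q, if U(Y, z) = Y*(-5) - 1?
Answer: -1507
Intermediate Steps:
U(Y, z) = -1 - 5*Y (U(Y, z) = -5*Y - 1 = -1 - 5*Y)
U(15, 36) + Q = (-1 - 5*15) - 1431 = (-1 - 75) - 1431 = -76 - 1431 = -1507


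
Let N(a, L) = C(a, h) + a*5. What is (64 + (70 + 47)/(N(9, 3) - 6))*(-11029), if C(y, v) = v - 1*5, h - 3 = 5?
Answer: -10312115/14 ≈ -7.3658e+5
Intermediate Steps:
h = 8 (h = 3 + 5 = 8)
C(y, v) = -5 + v (C(y, v) = v - 5 = -5 + v)
N(a, L) = 3 + 5*a (N(a, L) = (-5 + 8) + a*5 = 3 + 5*a)
(64 + (70 + 47)/(N(9, 3) - 6))*(-11029) = (64 + (70 + 47)/((3 + 5*9) - 6))*(-11029) = (64 + 117/((3 + 45) - 6))*(-11029) = (64 + 117/(48 - 6))*(-11029) = (64 + 117/42)*(-11029) = (64 + 117*(1/42))*(-11029) = (64 + 39/14)*(-11029) = (935/14)*(-11029) = -10312115/14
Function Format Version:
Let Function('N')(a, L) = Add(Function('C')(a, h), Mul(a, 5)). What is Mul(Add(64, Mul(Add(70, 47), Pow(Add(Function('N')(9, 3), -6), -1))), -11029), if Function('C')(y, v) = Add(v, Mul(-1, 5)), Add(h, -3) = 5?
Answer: Rational(-10312115, 14) ≈ -7.3658e+5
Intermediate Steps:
h = 8 (h = Add(3, 5) = 8)
Function('C')(y, v) = Add(-5, v) (Function('C')(y, v) = Add(v, -5) = Add(-5, v))
Function('N')(a, L) = Add(3, Mul(5, a)) (Function('N')(a, L) = Add(Add(-5, 8), Mul(a, 5)) = Add(3, Mul(5, a)))
Mul(Add(64, Mul(Add(70, 47), Pow(Add(Function('N')(9, 3), -6), -1))), -11029) = Mul(Add(64, Mul(Add(70, 47), Pow(Add(Add(3, Mul(5, 9)), -6), -1))), -11029) = Mul(Add(64, Mul(117, Pow(Add(Add(3, 45), -6), -1))), -11029) = Mul(Add(64, Mul(117, Pow(Add(48, -6), -1))), -11029) = Mul(Add(64, Mul(117, Pow(42, -1))), -11029) = Mul(Add(64, Mul(117, Rational(1, 42))), -11029) = Mul(Add(64, Rational(39, 14)), -11029) = Mul(Rational(935, 14), -11029) = Rational(-10312115, 14)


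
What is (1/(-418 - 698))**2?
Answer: 1/1245456 ≈ 8.0292e-7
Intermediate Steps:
(1/(-418 - 698))**2 = (1/(-1116))**2 = (-1/1116)**2 = 1/1245456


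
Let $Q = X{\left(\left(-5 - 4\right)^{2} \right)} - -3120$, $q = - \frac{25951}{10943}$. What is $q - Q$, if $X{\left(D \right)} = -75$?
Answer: $- \frac{33347386}{10943} \approx -3047.4$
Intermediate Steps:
$q = - \frac{25951}{10943}$ ($q = \left(-25951\right) \frac{1}{10943} = - \frac{25951}{10943} \approx -2.3715$)
$Q = 3045$ ($Q = -75 - -3120 = -75 + 3120 = 3045$)
$q - Q = - \frac{25951}{10943} - 3045 = - \frac{33347386}{10943}$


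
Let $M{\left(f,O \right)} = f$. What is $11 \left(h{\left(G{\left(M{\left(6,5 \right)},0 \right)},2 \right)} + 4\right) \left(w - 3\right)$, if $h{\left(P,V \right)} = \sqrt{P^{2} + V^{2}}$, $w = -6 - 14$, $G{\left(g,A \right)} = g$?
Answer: $-1012 - 506 \sqrt{10} \approx -2612.1$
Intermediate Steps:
$w = -20$ ($w = -6 - 14 = -20$)
$11 \left(h{\left(G{\left(M{\left(6,5 \right)},0 \right)},2 \right)} + 4\right) \left(w - 3\right) = 11 \left(\sqrt{6^{2} + 2^{2}} + 4\right) \left(-20 - 3\right) = 11 \left(\sqrt{36 + 4} + 4\right) \left(-23\right) = 11 \left(\sqrt{40} + 4\right) \left(-23\right) = 11 \left(2 \sqrt{10} + 4\right) \left(-23\right) = 11 \left(4 + 2 \sqrt{10}\right) \left(-23\right) = 11 \left(-92 - 46 \sqrt{10}\right) = -1012 - 506 \sqrt{10}$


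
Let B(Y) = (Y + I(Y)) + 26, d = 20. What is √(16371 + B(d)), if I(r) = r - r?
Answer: √16417 ≈ 128.13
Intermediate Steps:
I(r) = 0
B(Y) = 26 + Y (B(Y) = (Y + 0) + 26 = Y + 26 = 26 + Y)
√(16371 + B(d)) = √(16371 + (26 + 20)) = √(16371 + 46) = √16417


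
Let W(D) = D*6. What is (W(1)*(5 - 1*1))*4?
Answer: 96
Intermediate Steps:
W(D) = 6*D
(W(1)*(5 - 1*1))*4 = ((6*1)*(5 - 1*1))*4 = (6*(5 - 1))*4 = (6*4)*4 = 24*4 = 96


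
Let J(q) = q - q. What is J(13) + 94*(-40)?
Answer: -3760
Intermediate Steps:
J(q) = 0
J(13) + 94*(-40) = 0 + 94*(-40) = 0 - 3760 = -3760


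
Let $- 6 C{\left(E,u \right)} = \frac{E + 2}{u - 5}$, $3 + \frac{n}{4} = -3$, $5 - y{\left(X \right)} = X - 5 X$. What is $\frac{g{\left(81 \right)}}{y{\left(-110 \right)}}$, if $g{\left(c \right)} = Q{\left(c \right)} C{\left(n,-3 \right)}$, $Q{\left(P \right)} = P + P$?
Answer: $\frac{99}{580} \approx 0.17069$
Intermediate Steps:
$y{\left(X \right)} = 5 + 4 X$ ($y{\left(X \right)} = 5 - \left(X - 5 X\right) = 5 - - 4 X = 5 + 4 X$)
$Q{\left(P \right)} = 2 P$
$n = -24$ ($n = -12 + 4 \left(-3\right) = -12 - 12 = -24$)
$C{\left(E,u \right)} = - \frac{2 + E}{6 \left(-5 + u\right)}$ ($C{\left(E,u \right)} = - \frac{\left(E + 2\right) \frac{1}{u - 5}}{6} = - \frac{\left(2 + E\right) \frac{1}{-5 + u}}{6} = - \frac{\frac{1}{-5 + u} \left(2 + E\right)}{6} = - \frac{2 + E}{6 \left(-5 + u\right)}$)
$g{\left(c \right)} = - \frac{11 c}{12}$ ($g{\left(c \right)} = 2 c \frac{-2 - -24}{6 \left(-5 - 3\right)} = 2 c \frac{-2 + 24}{6 \left(-8\right)} = 2 c \frac{1}{6} \left(- \frac{1}{8}\right) 22 = 2 c \left(- \frac{11}{24}\right) = - \frac{11 c}{12}$)
$\frac{g{\left(81 \right)}}{y{\left(-110 \right)}} = \frac{\left(- \frac{11}{12}\right) 81}{5 + 4 \left(-110\right)} = - \frac{297}{4 \left(5 - 440\right)} = - \frac{297}{4 \left(-435\right)} = \left(- \frac{297}{4}\right) \left(- \frac{1}{435}\right) = \frac{99}{580}$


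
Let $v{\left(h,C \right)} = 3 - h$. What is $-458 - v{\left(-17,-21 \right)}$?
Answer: $-478$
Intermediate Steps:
$-458 - v{\left(-17,-21 \right)} = -458 - \left(3 - -17\right) = -458 - \left(3 + 17\right) = -458 - 20 = -478$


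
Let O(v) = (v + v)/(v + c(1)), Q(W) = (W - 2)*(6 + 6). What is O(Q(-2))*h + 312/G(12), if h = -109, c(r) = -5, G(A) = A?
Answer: -9086/53 ≈ -171.43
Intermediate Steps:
Q(W) = -24 + 12*W (Q(W) = (-2 + W)*12 = -24 + 12*W)
O(v) = 2*v/(-5 + v) (O(v) = (v + v)/(v - 5) = (2*v)/(-5 + v) = 2*v/(-5 + v))
O(Q(-2))*h + 312/G(12) = (2*(-24 + 12*(-2))/(-5 + (-24 + 12*(-2))))*(-109) + 312/12 = (2*(-24 - 24)/(-5 + (-24 - 24)))*(-109) + 312*(1/12) = (2*(-48)/(-5 - 48))*(-109) + 26 = (2*(-48)/(-53))*(-109) + 26 = (2*(-48)*(-1/53))*(-109) + 26 = (96/53)*(-109) + 26 = -10464/53 + 26 = -9086/53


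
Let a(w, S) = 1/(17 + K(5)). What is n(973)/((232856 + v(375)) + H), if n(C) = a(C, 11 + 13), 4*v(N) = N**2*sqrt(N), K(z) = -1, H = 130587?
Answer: -363443/5302318456391 + 703125*sqrt(15)/21209273825564 ≈ 5.9852e-8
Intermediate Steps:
v(N) = N**(5/2)/4 (v(N) = (N**2*sqrt(N))/4 = N**(5/2)/4)
a(w, S) = 1/16 (a(w, S) = 1/(17 - 1) = 1/16)
n(C) = 1/16
n(973)/((232856 + v(375)) + H) = 1/(16*((232856 + 375**(5/2)/4) + 130587)) = 1/(16*((232856 + (703125*sqrt(15))/4) + 130587)) = 1/(16*((232856 + 703125*sqrt(15)/4) + 130587)) = 1/(16*(363443 + 703125*sqrt(15)/4))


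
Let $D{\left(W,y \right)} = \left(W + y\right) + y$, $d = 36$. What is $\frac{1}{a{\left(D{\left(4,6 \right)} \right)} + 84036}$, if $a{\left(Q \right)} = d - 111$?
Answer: $\frac{1}{83961} \approx 1.191 \cdot 10^{-5}$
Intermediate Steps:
$D{\left(W,y \right)} = W + 2 y$
$a{\left(Q \right)} = -75$ ($a{\left(Q \right)} = 36 - 111 = -75$)
$\frac{1}{a{\left(D{\left(4,6 \right)} \right)} + 84036} = \frac{1}{-75 + 84036} = \frac{1}{83961}$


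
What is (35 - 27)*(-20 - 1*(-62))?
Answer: 336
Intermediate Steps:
(35 - 27)*(-20 - 1*(-62)) = 8*(-20 + 62) = 8*42 = 336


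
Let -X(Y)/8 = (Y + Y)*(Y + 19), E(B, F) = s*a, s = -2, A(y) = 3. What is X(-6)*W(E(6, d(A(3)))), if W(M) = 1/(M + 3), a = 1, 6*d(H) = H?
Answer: 1248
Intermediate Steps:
d(H) = H/6
E(B, F) = -2 (E(B, F) = -2*1 = -2)
X(Y) = -16*Y*(19 + Y) (X(Y) = -8*(Y + Y)*(Y + 19) = -8*2*Y*(19 + Y) = -16*Y*(19 + Y))
W(M) = 1/(3 + M)
X(-6)*W(E(6, d(A(3)))) = (-16*(-6)*(19 - 6))/(3 - 2) = -16*(-6)*13/1 = 1248*1 = 1248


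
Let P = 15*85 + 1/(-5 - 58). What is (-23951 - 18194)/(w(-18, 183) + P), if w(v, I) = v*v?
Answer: -2655135/100736 ≈ -26.357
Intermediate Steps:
w(v, I) = v²
P = 80324/63 (P = 1275 + 1/(-63) = 1275 - 1/63 = 80324/63 ≈ 1275.0)
(-23951 - 18194)/(w(-18, 183) + P) = (-23951 - 18194)/((-18)² + 80324/63) = -42145/(324 + 80324/63) = -42145/100736/63 = -42145*63/100736 = -2655135/100736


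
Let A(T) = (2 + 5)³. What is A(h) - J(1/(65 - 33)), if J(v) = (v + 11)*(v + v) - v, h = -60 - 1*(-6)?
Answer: 175279/512 ≈ 342.34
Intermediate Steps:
h = -54 (h = -60 + 6 = -54)
A(T) = 343 (A(T) = 7³ = 343)
J(v) = -v + 2*v*(11 + v) (J(v) = (11 + v)*(2*v) - v = 2*v*(11 + v) - v = -v + 2*v*(11 + v))
A(h) - J(1/(65 - 33)) = 343 - (21 + 2/(65 - 33))/(65 - 33) = 343 - (21 + 2/32)/32 = 343 - (21 + 2*(1/32))/32 = 343 - (21 + 1/16)/32 = 343 - 337/(32*16) = 343 - 1*337/512 = 343 - 337/512 = 175279/512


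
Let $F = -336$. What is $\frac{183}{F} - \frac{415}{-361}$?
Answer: $\frac{24459}{40432} \approx 0.60494$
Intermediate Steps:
$\frac{183}{F} - \frac{415}{-361} = \frac{183}{-336} - \frac{415}{-361} = 183 \left(- \frac{1}{336}\right) - - \frac{415}{361} = - \frac{61}{112} + \frac{415}{361} = \frac{24459}{40432}$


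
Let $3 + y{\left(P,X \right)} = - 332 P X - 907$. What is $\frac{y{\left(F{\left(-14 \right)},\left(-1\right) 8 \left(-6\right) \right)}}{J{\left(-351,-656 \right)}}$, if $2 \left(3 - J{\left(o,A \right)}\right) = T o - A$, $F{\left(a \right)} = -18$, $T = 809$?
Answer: $\frac{571876}{283309} \approx 2.0186$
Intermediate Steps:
$y{\left(P,X \right)} = -910 - 332 P X$ ($y{\left(P,X \right)} = -3 + \left(- 332 P X - 907\right) = -3 - \left(907 + 332 P X\right) = -910 - 332 P X$)
$J{\left(o,A \right)} = 3 + \frac{A}{2} - \frac{809 o}{2}$ ($J{\left(o,A \right)} = 3 - \frac{809 o - A}{2} = 3 - \frac{- A + 809 o}{2} = 3 + \left(\frac{A}{2} - \frac{809 o}{2}\right) = 3 + \frac{A}{2} - \frac{809 o}{2}$)
$\frac{y{\left(F{\left(-14 \right)},\left(-1\right) 8 \left(-6\right) \right)}}{J{\left(-351,-656 \right)}} = \frac{-910 - - 5976 \left(-1\right) 8 \left(-6\right)}{3 + \frac{1}{2} \left(-656\right) - - \frac{283959}{2}} = \frac{-910 - - 5976 \left(\left(-8\right) \left(-6\right)\right)}{3 - 328 + \frac{283959}{2}} = \frac{-910 - \left(-5976\right) 48}{\frac{283309}{2}} = \left(-910 + 286848\right) \frac{2}{283309} = 285938 \cdot \frac{2}{283309} = \frac{571876}{283309}$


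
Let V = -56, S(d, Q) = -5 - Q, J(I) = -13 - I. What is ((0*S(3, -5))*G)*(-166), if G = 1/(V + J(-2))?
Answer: 0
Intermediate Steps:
G = -1/67 (G = 1/(-56 + (-13 - 1*(-2))) = 1/(-56 + (-13 + 2)) = 1/(-56 - 11) = 1/(-67) = -1/67 ≈ -0.014925)
((0*S(3, -5))*G)*(-166) = ((0*(-5 - 1*(-5)))*(-1/67))*(-166) = ((0*(-5 + 5))*(-1/67))*(-166) = ((0*0)*(-1/67))*(-166) = (0*(-1/67))*(-166) = 0*(-166) = 0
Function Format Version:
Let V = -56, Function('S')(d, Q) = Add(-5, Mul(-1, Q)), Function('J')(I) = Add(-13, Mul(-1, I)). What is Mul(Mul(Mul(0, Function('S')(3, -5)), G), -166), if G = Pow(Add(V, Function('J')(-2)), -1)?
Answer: 0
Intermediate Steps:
G = Rational(-1, 67) (G = Pow(Add(-56, Add(-13, Mul(-1, -2))), -1) = Pow(Add(-56, Add(-13, 2)), -1) = Pow(Add(-56, -11), -1) = Pow(-67, -1) = Rational(-1, 67) ≈ -0.014925)
Mul(Mul(Mul(0, Function('S')(3, -5)), G), -166) = Mul(Mul(Mul(0, Add(-5, Mul(-1, -5))), Rational(-1, 67)), -166) = Mul(Mul(Mul(0, Add(-5, 5)), Rational(-1, 67)), -166) = Mul(Mul(Mul(0, 0), Rational(-1, 67)), -166) = Mul(Mul(0, Rational(-1, 67)), -166) = Mul(0, -166) = 0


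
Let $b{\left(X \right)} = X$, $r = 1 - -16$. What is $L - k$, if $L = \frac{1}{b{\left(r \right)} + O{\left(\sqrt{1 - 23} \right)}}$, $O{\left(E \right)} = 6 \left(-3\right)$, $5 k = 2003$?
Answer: $- \frac{2008}{5} \approx -401.6$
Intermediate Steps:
$k = \frac{2003}{5}$ ($k = \frac{1}{5} \cdot 2003 = \frac{2003}{5} \approx 400.6$)
$r = 17$ ($r = 1 + 16 = 17$)
$O{\left(E \right)} = -18$
$L = -1$ ($L = \frac{1}{17 - 18} = \frac{1}{-1} = -1$)
$L - k = -1 - \frac{2003}{5} = - \frac{2008}{5}$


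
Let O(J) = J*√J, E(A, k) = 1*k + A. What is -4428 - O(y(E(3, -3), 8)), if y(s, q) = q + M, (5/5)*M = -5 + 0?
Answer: -4428 - 3*√3 ≈ -4433.2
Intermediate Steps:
M = -5 (M = -5 + 0 = -5)
E(A, k) = A + k (E(A, k) = k + A = A + k)
y(s, q) = -5 + q (y(s, q) = q - 5 = -5 + q)
O(J) = J^(3/2)
-4428 - O(y(E(3, -3), 8)) = -4428 - (-5 + 8)^(3/2) = -4428 - 3^(3/2) = -4428 - 3*√3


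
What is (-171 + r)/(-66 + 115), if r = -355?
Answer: -526/49 ≈ -10.735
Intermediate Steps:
(-171 + r)/(-66 + 115) = (-171 - 355)/(-66 + 115) = -526/49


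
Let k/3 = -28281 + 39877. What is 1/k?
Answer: 1/34788 ≈ 2.8746e-5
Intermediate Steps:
k = 34788 (k = 3*(-28281 + 39877) = 3*11596 = 34788)
1/k = 1/34788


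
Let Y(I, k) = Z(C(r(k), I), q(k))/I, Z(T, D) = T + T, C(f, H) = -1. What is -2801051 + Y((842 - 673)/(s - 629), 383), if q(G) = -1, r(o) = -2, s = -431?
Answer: -473375499/169 ≈ -2.8010e+6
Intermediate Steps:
Z(T, D) = 2*T
Y(I, k) = -2/I (Y(I, k) = (2*(-1))/I = -2/I)
-2801051 + Y((842 - 673)/(s - 629), 383) = -2801051 - 2*(-431 - 629)/(842 - 673) = -2801051 - 2/(169/(-1060)) = -2801051 - 2/(169*(-1/1060)) = -2801051 - 2/(-169/1060) = -2801051 - 2*(-1060/169) = -2801051 + 2120/169 = -473375499/169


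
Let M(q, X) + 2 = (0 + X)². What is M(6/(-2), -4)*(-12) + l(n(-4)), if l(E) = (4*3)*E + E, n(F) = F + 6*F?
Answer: -532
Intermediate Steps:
M(q, X) = -2 + X² (M(q, X) = -2 + (0 + X)² = -2 + X²)
n(F) = 7*F
l(E) = 13*E (l(E) = 12*E + E = 13*E)
M(6/(-2), -4)*(-12) + l(n(-4)) = (-2 + (-4)²)*(-12) + 13*(7*(-4)) = (-2 + 16)*(-12) + 13*(-28) = 14*(-12) - 364 = -168 - 364 = -532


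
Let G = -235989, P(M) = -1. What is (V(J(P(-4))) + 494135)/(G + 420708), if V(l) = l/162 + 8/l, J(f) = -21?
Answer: 186782837/69823782 ≈ 2.6751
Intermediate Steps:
V(l) = 8/l + l/162 (V(l) = l*(1/162) + 8/l = l/162 + 8/l = 8/l + l/162)
(V(J(P(-4))) + 494135)/(G + 420708) = ((8/(-21) + (1/162)*(-21)) + 494135)/(-235989 + 420708) = ((8*(-1/21) - 7/54) + 494135)/184719 = ((-8/21 - 7/54) + 494135)*(1/184719) = (-193/378 + 494135)*(1/184719) = (186782837/378)*(1/184719) = 186782837/69823782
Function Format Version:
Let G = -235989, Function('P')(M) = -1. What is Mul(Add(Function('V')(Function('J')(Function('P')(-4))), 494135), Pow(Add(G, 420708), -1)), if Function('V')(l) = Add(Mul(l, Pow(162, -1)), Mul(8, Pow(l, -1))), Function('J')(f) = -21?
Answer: Rational(186782837, 69823782) ≈ 2.6751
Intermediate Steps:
Function('V')(l) = Add(Mul(8, Pow(l, -1)), Mul(Rational(1, 162), l)) (Function('V')(l) = Add(Mul(l, Rational(1, 162)), Mul(8, Pow(l, -1))) = Add(Mul(Rational(1, 162), l), Mul(8, Pow(l, -1))) = Add(Mul(8, Pow(l, -1)), Mul(Rational(1, 162), l)))
Mul(Add(Function('V')(Function('J')(Function('P')(-4))), 494135), Pow(Add(G, 420708), -1)) = Mul(Add(Add(Mul(8, Pow(-21, -1)), Mul(Rational(1, 162), -21)), 494135), Pow(Add(-235989, 420708), -1)) = Mul(Add(Add(Mul(8, Rational(-1, 21)), Rational(-7, 54)), 494135), Pow(184719, -1)) = Mul(Add(Add(Rational(-8, 21), Rational(-7, 54)), 494135), Rational(1, 184719)) = Mul(Add(Rational(-193, 378), 494135), Rational(1, 184719)) = Mul(Rational(186782837, 378), Rational(1, 184719)) = Rational(186782837, 69823782)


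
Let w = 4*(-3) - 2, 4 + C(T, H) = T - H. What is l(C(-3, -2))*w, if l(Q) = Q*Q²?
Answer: 1750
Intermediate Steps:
C(T, H) = -4 + T - H (C(T, H) = -4 + (T - H) = -4 + T - H)
l(Q) = Q³
w = -14 (w = -12 - 2 = -14)
l(C(-3, -2))*w = (-4 - 3 - 1*(-2))³*(-14) = (-4 - 3 + 2)³*(-14) = (-5)³*(-14) = -125*(-14) = 1750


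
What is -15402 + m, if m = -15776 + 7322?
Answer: -23856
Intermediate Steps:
m = -8454
-15402 + m = -15402 - 8454 = -23856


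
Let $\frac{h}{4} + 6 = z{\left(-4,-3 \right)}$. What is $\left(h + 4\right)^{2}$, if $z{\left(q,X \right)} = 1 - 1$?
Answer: $400$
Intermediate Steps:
$z{\left(q,X \right)} = 0$ ($z{\left(q,X \right)} = 1 - 1 = 0$)
$h = -24$ ($h = -24 + 4 \cdot 0 = -24 + 0 = -24$)
$\left(h + 4\right)^{2} = \left(-24 + 4\right)^{2} = \left(-20\right)^{2} = 400$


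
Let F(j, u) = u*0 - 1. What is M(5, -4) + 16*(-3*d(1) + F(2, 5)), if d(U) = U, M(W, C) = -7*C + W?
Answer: -31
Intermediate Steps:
M(W, C) = W - 7*C
F(j, u) = -1 (F(j, u) = 0 - 1 = -1)
M(5, -4) + 16*(-3*d(1) + F(2, 5)) = (5 - 7*(-4)) + 16*(-3*1 - 1) = (5 + 28) + 16*(-3 - 1) = 33 + 16*(-4) = 33 - 64 = -31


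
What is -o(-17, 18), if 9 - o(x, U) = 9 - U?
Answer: -18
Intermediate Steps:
o(x, U) = U (o(x, U) = 9 - (9 - U) = 9 + (-9 + U) = U)
-o(-17, 18) = -1*18 = -18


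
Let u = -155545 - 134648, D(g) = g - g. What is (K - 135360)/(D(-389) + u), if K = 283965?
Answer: -49535/96731 ≈ -0.51209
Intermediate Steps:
D(g) = 0
u = -290193
(K - 135360)/(D(-389) + u) = (283965 - 135360)/(0 - 290193) = 148605/(-290193) = 148605*(-1/290193) = -49535/96731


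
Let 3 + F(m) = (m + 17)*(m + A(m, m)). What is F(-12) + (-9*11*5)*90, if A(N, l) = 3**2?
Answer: -44568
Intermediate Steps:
A(N, l) = 9
F(m) = -3 + (9 + m)*(17 + m) (F(m) = -3 + (m + 17)*(m + 9) = -3 + (17 + m)*(9 + m) = -3 + (9 + m)*(17 + m))
F(-12) + (-9*11*5)*90 = (150 + (-12)**2 + 26*(-12)) + (-9*11*5)*90 = (150 + 144 - 312) - 99*5*90 = -18 - 495*90 = -18 - 44550 = -44568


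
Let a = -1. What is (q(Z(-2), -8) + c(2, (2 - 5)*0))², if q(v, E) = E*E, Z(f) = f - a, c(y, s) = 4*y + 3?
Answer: 5625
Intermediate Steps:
c(y, s) = 3 + 4*y
Z(f) = 1 + f (Z(f) = f - 1*(-1) = f + 1 = 1 + f)
q(v, E) = E²
(q(Z(-2), -8) + c(2, (2 - 5)*0))² = ((-8)² + (3 + 4*2))² = (64 + (3 + 8))² = (64 + 11)² = 75² = 5625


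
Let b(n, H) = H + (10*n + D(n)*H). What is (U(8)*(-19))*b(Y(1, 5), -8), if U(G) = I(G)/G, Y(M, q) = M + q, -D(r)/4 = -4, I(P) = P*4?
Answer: 5776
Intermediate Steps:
I(P) = 4*P
D(r) = 16 (D(r) = -4*(-4) = 16)
U(G) = 4 (U(G) = (4*G)/G = 4)
b(n, H) = 10*n + 17*H (b(n, H) = H + (10*n + 16*H) = 10*n + 17*H)
(U(8)*(-19))*b(Y(1, 5), -8) = (4*(-19))*(10*(1 + 5) + 17*(-8)) = -76*(10*6 - 136) = -76*(60 - 136) = -76*(-76) = 5776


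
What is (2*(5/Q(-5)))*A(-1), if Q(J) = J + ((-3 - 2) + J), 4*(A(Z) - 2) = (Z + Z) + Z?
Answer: -⅚ ≈ -0.83333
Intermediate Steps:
A(Z) = 2 + 3*Z/4 (A(Z) = 2 + ((Z + Z) + Z)/4 = 2 + (2*Z + Z)/4 = 2 + (3*Z)/4 = 2 + 3*Z/4)
Q(J) = -5 + 2*J (Q(J) = J + (-5 + J) = -5 + 2*J)
(2*(5/Q(-5)))*A(-1) = (2*(5/(-5 + 2*(-5))))*(2 + (¾)*(-1)) = (2*(5/(-5 - 10)))*(2 - ¾) = (2*(5/(-15)))*(5/4) = (2*(5*(-1/15)))*(5/4) = (2*(-⅓))*(5/4) = -⅔*5/4 = -⅚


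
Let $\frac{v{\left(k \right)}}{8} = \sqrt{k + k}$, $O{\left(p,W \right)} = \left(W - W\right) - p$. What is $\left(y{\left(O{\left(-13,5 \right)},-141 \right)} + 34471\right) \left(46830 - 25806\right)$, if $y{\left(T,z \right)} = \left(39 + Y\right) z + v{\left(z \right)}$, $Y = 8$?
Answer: $585392256 + 168192 i \sqrt{282} \approx 5.8539 \cdot 10^{8} + 2.8244 \cdot 10^{6} i$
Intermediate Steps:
$O{\left(p,W \right)} = - p$ ($O{\left(p,W \right)} = 0 - p = - p$)
$v{\left(k \right)} = 8 \sqrt{2} \sqrt{k}$ ($v{\left(k \right)} = 8 \sqrt{k + k} = 8 \sqrt{2 k} = 8 \sqrt{2} \sqrt{k}$)
$y{\left(T,z \right)} = 47 z + 8 \sqrt{2} \sqrt{z}$ ($y{\left(T,z \right)} = \left(39 + 8\right) z + 8 \sqrt{2} \sqrt{z} = 47 z + 8 \sqrt{2} \sqrt{z}$)
$\left(y{\left(O{\left(-13,5 \right)},-141 \right)} + 34471\right) \left(46830 - 25806\right) = \left(\left(47 \left(-141\right) + 8 \sqrt{2} \sqrt{-141}\right) + 34471\right) \left(46830 - 25806\right) = \left(\left(-6627 + 8 \sqrt{2} i \sqrt{141}\right) + 34471\right) 21024 = \left(\left(-6627 + 8 i \sqrt{282}\right) + 34471\right) 21024 = \left(27844 + 8 i \sqrt{282}\right) 21024 = 585392256 + 168192 i \sqrt{282}$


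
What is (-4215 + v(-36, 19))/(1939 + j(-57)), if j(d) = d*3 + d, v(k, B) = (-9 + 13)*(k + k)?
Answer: -4503/1711 ≈ -2.6318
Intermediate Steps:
v(k, B) = 8*k (v(k, B) = 4*(2*k) = 8*k)
j(d) = 4*d (j(d) = 3*d + d = 4*d)
(-4215 + v(-36, 19))/(1939 + j(-57)) = (-4215 + 8*(-36))/(1939 + 4*(-57)) = (-4215 - 288)/(1939 - 228) = -4503/1711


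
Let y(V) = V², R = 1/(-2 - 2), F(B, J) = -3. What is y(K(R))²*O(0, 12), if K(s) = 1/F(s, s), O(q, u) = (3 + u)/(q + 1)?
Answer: 5/27 ≈ 0.18519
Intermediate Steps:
O(q, u) = (3 + u)/(1 + q)
R = -¼ (R = 1/(-4) = -¼ ≈ -0.25000)
K(s) = -⅓ (K(s) = 1/(-3) = 1*(-⅓) = -⅓)
y(K(R))²*O(0, 12) = ((-⅓)²)²*((3 + 12)/(1 + 0)) = (⅑)²*(15/1) = (1*15)/81 = (1/81)*15 = 5/27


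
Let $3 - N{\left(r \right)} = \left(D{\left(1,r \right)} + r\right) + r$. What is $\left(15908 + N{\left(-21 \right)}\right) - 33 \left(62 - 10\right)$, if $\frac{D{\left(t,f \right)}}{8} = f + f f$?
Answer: $10877$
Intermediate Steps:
$D{\left(t,f \right)} = 8 f + 8 f^{2}$ ($D{\left(t,f \right)} = 8 \left(f + f f\right) = 8 \left(f + f^{2}\right) = 8 f + 8 f^{2}$)
$N{\left(r \right)} = 3 - 2 r - 8 r \left(1 + r\right)$ ($N{\left(r \right)} = 3 - \left(\left(8 r \left(1 + r\right) + r\right) + r\right) = 3 - \left(\left(r + 8 r \left(1 + r\right)\right) + r\right) = 3 - \left(2 r + 8 r \left(1 + r\right)\right) = 3 - 2 r - 8 r \left(1 + r\right)$)
$\left(15908 + N{\left(-21 \right)}\right) - 33 \left(62 - 10\right) = \left(15908 - \left(-213 + 3528\right)\right) - 33 \left(62 - 10\right) = \left(15908 + \left(3 + 210 - 3528\right)\right) - 1716 = \left(15908 - 3315\right) - 1716 = 12593 - 1716 = 10877$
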